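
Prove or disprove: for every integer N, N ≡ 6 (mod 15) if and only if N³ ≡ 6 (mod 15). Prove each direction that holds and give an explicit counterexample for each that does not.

(→) Suppose N ≡ 6 (mod 15). Write N = 15j + 6. Then (15j + 6)³ = 3375j³ + 4050j² + 1620j + 216 = 15(225j³ + 270j² + 108j + 14) + 6, so N³ ≡ 6 (mod 15).

(←) Conversely, suppose N³ ≡ 6 (mod 15). The only residue r in {0, …, 14} with r³ ≡ 6 (mod 15) is r = 6, so N ≡ 6 (mod 15).

The biconditional holds.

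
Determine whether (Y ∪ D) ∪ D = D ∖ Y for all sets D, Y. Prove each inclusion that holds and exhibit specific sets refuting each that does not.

Reverse inclusion. Let x ∈ D ∖ Y. Then x ∈ D and x ∉ Y, from which x ∈ (Y ∪ D) ∪ D.

Forward inclusion. This inclusion fails. Take D = ∅, Y = {1}; then 1 ∈ (Y ∪ D) ∪ D but 1 ∉ D ∖ Y.

The sets are not equal: only the reverse inclusion holds.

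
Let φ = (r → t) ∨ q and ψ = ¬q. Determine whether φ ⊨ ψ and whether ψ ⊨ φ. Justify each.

(→) This fails. Under t = F, q = T, r = F, the left side is true but the right side is false.

(←) This fails. Under t = F, q = F, r = T, the left side is false but the right side is true.

Both directions fail.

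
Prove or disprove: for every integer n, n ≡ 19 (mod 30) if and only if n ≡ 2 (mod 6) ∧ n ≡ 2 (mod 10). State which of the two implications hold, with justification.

Both directions fail.

(⇒) This fails: n = 19 gives 19 ≡ 19 (mod 30) but 19 ≡ 1 (mod 6), so the conjunction on the right does not hold.

(⇐) This fails: n = 2 satisfies both congruences on the right (2 ≡ 2 mod 6 and 2 ≡ 2 mod 10) yet 2 ≡ 2 (mod 30), not 19.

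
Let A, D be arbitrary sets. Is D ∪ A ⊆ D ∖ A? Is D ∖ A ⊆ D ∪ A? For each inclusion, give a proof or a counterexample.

(⟹) This inclusion fails. Take A = {1}, D = ∅; then 1 ∈ D ∪ A but 1 ∉ D ∖ A.

(⟸) Let x ∈ D ∖ A. Then x ∈ D and x ∉ A, from which x ∈ D ∪ A.

The sets are not equal: only the reverse inclusion holds.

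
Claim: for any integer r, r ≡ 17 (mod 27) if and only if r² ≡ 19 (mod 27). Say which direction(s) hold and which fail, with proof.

[⇒] Suppose r ≡ 17 (mod 27). Write r = 27j + 17. Then (27j + 17)² = 729j² + 918j + 289 = 27(27j² + 34j + 10) + 19, so r² ≡ 19 (mod 27).

[⇐] This fails: take r = 10. Then 10² = 100 ≡ 19 (mod 27), yet 10 ≡ 10 (mod 27), not 17.

Not equivalent: only (⇒) holds.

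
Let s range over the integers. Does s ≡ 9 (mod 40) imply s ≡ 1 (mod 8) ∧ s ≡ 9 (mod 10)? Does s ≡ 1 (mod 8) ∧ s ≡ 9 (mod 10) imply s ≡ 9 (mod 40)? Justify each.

Both directions hold; the statement is true.

(⟹) Suppose s ≡ 9 (mod 40); write s = 40j + 9. Since 8 ∣ 40, reducing mod 8 gives s ≡ 9 ≡ 1 (mod 8); since 10 ∣ 40, reducing mod 10 gives s ≡ 9 (mod 10).

(⟸) Conversely, if s ≡ 1 (mod 8) and s ≡ 9 (mod 10), then by the Chinese remainder theorem s ≡ 9 (mod 40). This is exactly s ≡ 9 (mod 40).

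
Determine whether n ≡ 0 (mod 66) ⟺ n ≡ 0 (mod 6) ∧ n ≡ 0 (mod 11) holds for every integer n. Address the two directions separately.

The biconditional holds.

(⇒) Suppose n ≡ 0 (mod 66); write n = 66j + 0. Since 6 ∣ 66, reducing mod 6 gives n ≡ 0 (mod 6); since 11 ∣ 66, reducing mod 11 gives n ≡ 0 (mod 11).

(⇐) Conversely, if n ≡ 0 (mod 6) and n ≡ 0 (mod 11), then by the Chinese remainder theorem n ≡ 0 (mod 66). This is exactly n ≡ 0 (mod 66).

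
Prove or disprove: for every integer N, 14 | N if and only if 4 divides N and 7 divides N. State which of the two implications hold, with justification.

(⟹) This fails: take N = 14. Certainly 14 ∣ 14, but 4 ∤ 14.

(⟸) Suppose 4 ∣ N and 7 ∣ N. Any common multiple of 4 and 7 is a multiple of their lcm; here gcd(4, 7) = 1, so lcm(4, 7) = 4·7 = 28, so 28 ∣ N. Since 14 ∣ 28, it follows that 14 ∣ N.

Only the reverse direction holds.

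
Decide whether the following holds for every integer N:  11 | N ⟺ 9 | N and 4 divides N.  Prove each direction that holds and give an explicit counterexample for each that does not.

[⇒] This fails: take N = 11. Certainly 11 ∣ 11, but 9 ∤ 11.

[⇐] This fails: take N = 36. Both 9 ∣ 36 and 4 ∣ 36, yet 36 is not a multiple of 11 (since 36 = 3·11 + 3), so 11 ∤ 36.

(⇒) fails and (⇐) fails.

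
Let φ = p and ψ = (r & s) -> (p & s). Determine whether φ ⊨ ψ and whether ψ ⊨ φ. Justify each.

Only the forward direction holds.

Forward direction. Assume the antecedent. If p is true, (r & s) -> (p & s) reduces to true regardless of the other variables. If p is false, the antecedent cannot hold. Either way (r & s) -> (p & s) holds.

Converse. This fails. Under p = F, r = F, s = F, the left side is false but the right side is true.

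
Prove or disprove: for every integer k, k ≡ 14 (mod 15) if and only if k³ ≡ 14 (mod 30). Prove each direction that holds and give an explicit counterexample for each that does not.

(⇒) This fails: take k = 29. Then 29 ≡ 14 (mod 15), but 29³ = 24389 ≡ 29 (mod 30), not 14.

(⇐) Conversely, the residues r modulo 30 with r³ ≡ 14 (mod 30) are exactly {14}, and each is ≡ 14 (mod 15).

Only the converse holds.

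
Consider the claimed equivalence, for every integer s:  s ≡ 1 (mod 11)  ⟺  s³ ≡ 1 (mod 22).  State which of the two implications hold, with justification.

(→) This fails: take s = 12. Then 12 ≡ 1 (mod 11), but 12³ = 1728 ≡ 12 (mod 22), not 1.

(←) Conversely, the residues r modulo 22 with r³ ≡ 1 (mod 22) are exactly {1}, and each is ≡ 1 (mod 11).

Only the reverse direction holds.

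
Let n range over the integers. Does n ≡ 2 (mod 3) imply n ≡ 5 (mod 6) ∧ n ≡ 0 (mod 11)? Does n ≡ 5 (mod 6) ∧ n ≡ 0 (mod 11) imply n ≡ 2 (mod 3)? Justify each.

Only the converse holds.

(←) If n ≡ 5 (mod 6) and n ≡ 0 (mod 11), then by the Chinese remainder theorem n ≡ 11 (mod 66). Since 11 ≡ 2 (mod 3) and 3 ∣ 66, we get n ≡ 2 (mod 3).

(→) This fails: n = 2 gives 2 ≡ 2 (mod 3) but 2 ≡ 2 (mod 6), so the conjunction on the right does not hold.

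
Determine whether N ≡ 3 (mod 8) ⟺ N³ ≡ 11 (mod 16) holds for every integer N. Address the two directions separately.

The forward direction fails; the converse holds.

(→) This fails: take N = 11. Then 11 ≡ 3 (mod 8), but 11³ = 1331 ≡ 3 (mod 16), not 11.

(←) Conversely, the residues r modulo 16 with r³ ≡ 11 (mod 16) are exactly {3}, and each is ≡ 3 (mod 8).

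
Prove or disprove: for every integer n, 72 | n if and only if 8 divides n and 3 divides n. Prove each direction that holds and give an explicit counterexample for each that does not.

(⇒) holds; (⇐) fails.

(⇒) If 72 ∣ n, write n = 72q. Since 72 = 9·8, n = 8·(9q), so 8 ∣ n; and since 72 = 24·3, n = 3·(24q), so 3 ∣ n.

(⇐) This fails: take n = 24. Both 8 ∣ 24 and 3 ∣ 24, yet 24 is not a multiple of 72 (since 24 = 0·72 + 24), so 72 ∤ 24.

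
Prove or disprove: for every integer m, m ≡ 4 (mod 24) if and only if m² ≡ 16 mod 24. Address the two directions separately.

Only the forward implication holds.

[⇒] Suppose m ≡ 4 (mod 24). Write m = 24j + 4. Then (24j + 4)² = 576j² + 192j + 16 = 24(24j² + 8j) + 16, so m² ≡ 16 (mod 24).

[⇐] This fails: take m = 8. Then 8² = 64 ≡ 16 (mod 24), yet 8 ≡ 8 (mod 24), not 4.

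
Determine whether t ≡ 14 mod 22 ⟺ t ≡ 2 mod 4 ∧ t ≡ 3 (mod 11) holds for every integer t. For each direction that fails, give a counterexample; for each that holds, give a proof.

(⇒) fails; (⇐) holds.

(→) This fails: t = 36 gives 36 ≡ 14 (mod 22) but 36 ≡ 0 (mod 4), so the conjunction on the right does not hold.

(←) Conversely, if t ≡ 2 (mod 4) and t ≡ 3 (mod 11), then by the Chinese remainder theorem t ≡ 14 (mod 44). Since 14 ≡ 14 (mod 22) and 22 ∣ 44, we get t ≡ 14 (mod 22).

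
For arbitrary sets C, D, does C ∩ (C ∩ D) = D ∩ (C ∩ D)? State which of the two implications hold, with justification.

Reverse inclusion. Let x ∈ D ∩ (C ∩ D). Then x ∈ C ∩ D, from which x ∈ C ∩ (C ∩ D).

Forward inclusion. Let x ∈ C ∩ (C ∩ D). Then x ∈ C ∩ D, from which x ∈ D ∩ (C ∩ D).

Both inclusions hold; the sets are equal.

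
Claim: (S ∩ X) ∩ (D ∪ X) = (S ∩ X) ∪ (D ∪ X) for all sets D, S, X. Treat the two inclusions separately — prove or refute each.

Only the forward inclusion holds.

Forward inclusion. Let x ∈ (S ∩ X) ∩ (D ∪ X). Then either x ∈ S ∩ X and x ∉ D; or x ∈ D ∩ S ∩ X. In each case x ∈ (S ∩ X) ∪ (D ∪ X), so (S ∩ X) ∩ (D ∪ X) ⊆ (S ∩ X) ∪ (D ∪ X).

Reverse inclusion. This inclusion fails. Take D = {1}, S = ∅, X = ∅; then 1 ∈ (S ∩ X) ∪ (D ∪ X) but 1 ∉ (S ∩ X) ∩ (D ∪ X).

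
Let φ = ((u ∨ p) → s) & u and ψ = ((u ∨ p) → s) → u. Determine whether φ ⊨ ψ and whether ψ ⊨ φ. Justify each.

The forward direction holds; the converse fails.

Forward direction. Assume the antecedent. If s is true, the antecedent forces (s = T, p = F, u = T) or (s = T, p = T, u = T), and ((u ∨ p) → s) → u holds there. If s is false, the antecedent cannot hold. Either way ((u ∨ p) → s) → u holds.

Converse. This fails. Under s = F, p = T, u = F, the left side is false but the right side is true.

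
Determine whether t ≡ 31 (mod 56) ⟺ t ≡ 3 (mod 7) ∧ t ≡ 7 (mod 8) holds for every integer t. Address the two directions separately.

(←) If t ≡ 3 (mod 7) and t ≡ 7 (mod 8), then by the Chinese remainder theorem t ≡ 31 (mod 56). This is exactly t ≡ 31 (mod 56).

(→) Suppose t ≡ 31 (mod 56); write t = 56j + 31. Since 7 ∣ 56, reducing mod 7 gives t ≡ 31 ≡ 3 (mod 7); since 8 ∣ 56, reducing mod 8 gives t ≡ 31 ≡ 7 (mod 8).

Equivalent; both directions hold.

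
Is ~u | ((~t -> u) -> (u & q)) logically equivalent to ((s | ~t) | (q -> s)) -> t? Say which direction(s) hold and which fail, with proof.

Neither direction holds.

(⟹) This fails. Under q = F, u = F, s = F, t = F, the left side is true but the right side is false.

(⟸) This fails. Under q = F, u = T, s = F, t = T, the left side is false but the right side is true.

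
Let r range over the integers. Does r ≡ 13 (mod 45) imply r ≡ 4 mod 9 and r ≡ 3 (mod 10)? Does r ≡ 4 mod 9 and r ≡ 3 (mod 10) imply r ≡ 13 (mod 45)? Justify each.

(⟹) This fails: r = 58 gives 58 ≡ 13 (mod 45) but 58 ≡ 8 (mod 10), so the conjunction on the right does not hold.

(⟸) Conversely, if r ≡ 4 (mod 9) and r ≡ 3 (mod 10), then by the Chinese remainder theorem r ≡ 13 (mod 90). Since 13 ≡ 13 (mod 45) and 45 ∣ 90, we get r ≡ 13 (mod 45).

The forward direction fails; the converse holds.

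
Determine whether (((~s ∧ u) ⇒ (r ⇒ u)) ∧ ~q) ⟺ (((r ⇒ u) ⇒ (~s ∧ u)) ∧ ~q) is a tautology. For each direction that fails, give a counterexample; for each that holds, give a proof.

[⇐] Assume the antecedent. If q is true, the antecedent cannot hold. If q is false, ((~s ∧ u) ⇒ (r ⇒ u)) ∧ ~q reduces to true regardless of the other variables. Either way ((~s ∧ u) ⇒ (r ⇒ u)) ∧ ~q holds.

[⇒] This fails. Under q = F, u = F, s = F, r = F, the left side is true but the right side is false.

Not equivalent: only (⇐) holds.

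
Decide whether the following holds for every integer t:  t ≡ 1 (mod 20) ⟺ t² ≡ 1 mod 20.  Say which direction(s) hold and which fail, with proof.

(⇒) Suppose t ≡ 1 (mod 20). Write t = 20j + 1. Then (20j + 1)² = 400j² + 40j + 1 = 20(20j² + 2j) + 1, so t² ≡ 1 (mod 20).

(⇐) This fails: take t = 9. Then 9² = 81 ≡ 1 (mod 20), yet 9 ≡ 9 (mod 20), not 1.

Not equivalent: only (⇒) holds.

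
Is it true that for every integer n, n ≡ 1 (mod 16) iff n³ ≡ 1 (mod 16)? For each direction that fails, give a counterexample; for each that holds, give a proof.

(⇐) Suppose n³ ≡ 1 (mod 16). The only residue r in {0, …, 15} with r³ ≡ 1 (mod 16) is r = 1, so n ≡ 1 (mod 16).

(⇒) Suppose n ≡ 1 (mod 16). Write n = 16j + 1. Then (16j + 1)³ = 4096j³ + 768j² + 48j + 1 = 16(256j³ + 48j² + 3j) + 1, so n³ ≡ 1 (mod 16).

The biconditional holds.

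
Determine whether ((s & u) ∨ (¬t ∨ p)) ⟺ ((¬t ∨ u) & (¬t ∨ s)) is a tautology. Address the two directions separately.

Only the converse holds.

(⇒) This fails. Under u = F, p = T, s = F, t = T, the left side is true but the right side is false.

(⇐) Assume the antecedent. If t is true, the antecedent forces (u = T, p = F, s = T, t = T) or (u = T, p = T, s = T, t = T), and (s & u) ∨ (¬t ∨ p) holds there. If t is false, (s & u) ∨ (¬t ∨ p) reduces to true regardless of the other variables. Either way (s & u) ∨ (¬t ∨ p) holds.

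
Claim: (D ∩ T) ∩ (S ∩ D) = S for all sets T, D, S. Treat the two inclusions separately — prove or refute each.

(⊆) Let x ∈ (D ∩ T) ∩ (S ∩ D). Then x ∈ T ∩ D ∩ S, from which x ∈ S.

(⊇) This inclusion fails. Take T = ∅, D = ∅, S = {1}; then 1 ∈ S but 1 ∉ (D ∩ T) ∩ (S ∩ D).

The sets are not equal: only the forward inclusion holds.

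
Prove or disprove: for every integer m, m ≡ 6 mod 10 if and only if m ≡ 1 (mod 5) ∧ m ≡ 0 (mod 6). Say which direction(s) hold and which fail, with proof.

The forward direction fails; the converse holds.

[⇐] If m ≡ 1 (mod 5) and m ≡ 0 (mod 6), then by the Chinese remainder theorem m ≡ 6 (mod 30). Since 6 ≡ 6 (mod 10) and 10 ∣ 30, we get m ≡ 6 (mod 10).

[⇒] This fails: m = 16 gives 16 ≡ 6 (mod 10) but 16 ≡ 4 (mod 6), so the conjunction on the right does not hold.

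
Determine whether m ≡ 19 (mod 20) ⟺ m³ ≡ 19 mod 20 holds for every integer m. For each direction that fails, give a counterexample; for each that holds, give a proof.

Both directions hold; the statement is true.

[⇒] Suppose m ≡ 19 (mod 20). Write m = 20j + 19. Then (20j + 19)³ = 8000j³ + 22800j² + 21660j + 6859 = 20(400j³ + 1140j² + 1083j + 342) + 19, so m³ ≡ 19 (mod 20).

[⇐] Conversely, suppose m³ ≡ 19 (mod 20). The only residue r in {0, …, 19} with r³ ≡ 19 (mod 20) is r = 19, so m ≡ 19 (mod 20).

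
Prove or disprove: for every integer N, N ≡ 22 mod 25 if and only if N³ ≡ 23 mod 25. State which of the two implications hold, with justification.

(⟹) Suppose N ≡ 22 mod 25. Write N = 25j + 22. Then (25j + 22)³ = 15625j³ + 41250j² + 36300j + 10648 = 25(625j³ + 1650j² + 1452j + 425) + 23, so N³ ≡ 23 (mod 25).

(⟸) Conversely, suppose N³ ≡ 23 (mod 25). The only residue r in {0, …, 24} with r³ ≡ 23 (mod 25) is r = 22, so N ≡ 22 (mod 25).

Both directions hold; the statement is true.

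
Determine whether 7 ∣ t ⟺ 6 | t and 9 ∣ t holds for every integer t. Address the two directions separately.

Forward direction. This fails: take t = 7. Certainly 7 ∣ 7, but 6 ∤ 7.

Converse. This fails: take t = 18. Both 6 ∣ 18 and 9 ∣ 18, yet 18 is not a multiple of 7 (since 18 = 2·7 + 4), so 7 ∤ 18.

Neither direction holds.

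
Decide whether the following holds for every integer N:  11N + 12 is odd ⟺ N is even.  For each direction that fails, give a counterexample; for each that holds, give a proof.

(⟹) This fails: N = 7 gives 11N + 12 = 89, which is odd, but 7 is odd, not even.

(⟸) This also fails: N = 6 is even, but 11N + 12 = 78 is even, not odd.

Neither implication holds.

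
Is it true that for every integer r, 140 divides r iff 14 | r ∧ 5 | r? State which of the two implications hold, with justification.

Only the forward direction holds.

(⟹) If 140 ∣ r, write r = 140q. Since 140 = 10·14, r = 14·(10q), so 14 ∣ r; and since 140 = 28·5, r = 5·(28q), so 5 ∣ r.

(⟸) This fails: take r = 70. Both 14 ∣ 70 and 5 ∣ 70, yet 70 is not a multiple of 140 (since 70 = 0·140 + 70), so 140 ∤ 70.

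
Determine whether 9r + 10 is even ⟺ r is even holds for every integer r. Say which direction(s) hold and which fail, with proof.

Both implications hold.

(⇐) Suppose r is even; write r = 2j. Then 9r + 10 = 9·(2j) + 10 = 2·9j + 10, which is even.

(⇒) Suppose 9r + 10 is even. Since 9 is odd, 9r and r have the same parity, so 9r + 10 ≡ r + 10 (mod 2). As 10 is even, 9r + 10 is even exactly when r is even. Thus r is even.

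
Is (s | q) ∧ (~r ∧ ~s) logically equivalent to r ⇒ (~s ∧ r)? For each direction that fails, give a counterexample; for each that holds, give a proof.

Not equivalent: only (⇒) holds.

(←) This fails. Under s = F, r = F, q = F, the left side is false but the right side is true.

(→) Assume the antecedent. If s is true, the antecedent cannot hold. If s is false, r ⇒ (~s ∧ r) reduces to true regardless of the other variables. Either way r ⇒ (~s ∧ r) holds.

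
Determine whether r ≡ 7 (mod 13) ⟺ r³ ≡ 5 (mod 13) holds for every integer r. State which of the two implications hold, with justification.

(⟹) Suppose r ≡ 7 (mod 13). Write r = 13j + 7. Then (13j + 7)³ = 2197j³ + 3549j² + 1911j + 343 = 13(169j³ + 273j² + 147j + 26) + 5, so r³ ≡ 5 (mod 13).

(⟸) This fails: take r = 8. Then 8³ = 512 ≡ 5 (mod 13), yet 8 ≡ 8 (mod 13), not 7.

Not equivalent: only (⇒) holds.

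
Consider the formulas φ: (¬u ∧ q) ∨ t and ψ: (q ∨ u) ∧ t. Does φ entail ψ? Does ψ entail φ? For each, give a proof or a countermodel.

Forward direction. This fails. Under q = T, t = F, u = F, the left side is true but the right side is false.

Converse. Assume the antecedent. If q is true, the antecedent forces (q = T, t = T, u = F) or (q = T, t = T, u = T), and (¬u ∧ q) ∨ t holds there. If q is false, the antecedent forces (q = F, t = T, u = T), and (¬u ∧ q) ∨ t holds there. Either way (¬u ∧ q) ∨ t holds.

Not equivalent: only (⇐) holds.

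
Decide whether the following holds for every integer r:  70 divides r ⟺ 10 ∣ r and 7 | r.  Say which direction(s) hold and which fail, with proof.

[⇐] Suppose 10 ∣ r and 7 ∣ r. Any common multiple of 10 and 7 is a multiple of their lcm; here gcd(10, 7) = 1, so lcm(10, 7) = 10·7 = 70, so 70 ∣ r.

[⇒] If 70 ∣ r, write r = 70q. Since 70 = 7·10, r = 10·(7q), so 10 ∣ r; and since 70 = 10·7, r = 7·(10q), so 7 ∣ r.

Both directions hold; the statement is true.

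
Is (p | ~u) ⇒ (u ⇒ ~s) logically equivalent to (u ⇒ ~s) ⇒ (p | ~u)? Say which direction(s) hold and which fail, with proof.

Both directions fail.

(⟹) This fails. Under s = F, u = T, p = F, the left side is true but the right side is false.

(⟸) This fails. Under s = T, u = T, p = T, the left side is false but the right side is true.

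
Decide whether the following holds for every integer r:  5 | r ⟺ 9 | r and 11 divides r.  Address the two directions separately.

Neither implication holds.

[⇒] This fails: take r = 5. Certainly 5 ∣ 5, but 9 ∤ 5.

[⇐] This fails: take r = 99. Both 9 ∣ 99 and 11 ∣ 99, yet 99 is not a multiple of 5 (since 99 = 19·5 + 4), so 5 ∤ 99.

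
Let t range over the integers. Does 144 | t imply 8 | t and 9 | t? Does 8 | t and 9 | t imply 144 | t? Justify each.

(→) If 144 ∣ t, write t = 144q. Since 144 = 18·8, t = 8·(18q), so 8 ∣ t; and since 144 = 16·9, t = 9·(16q), so 9 ∣ t.

(←) This fails: take t = 72. Both 8 ∣ 72 and 9 ∣ 72, yet 72 is not a multiple of 144 (since 72 = 0·144 + 72), so 144 ∤ 72.

Not equivalent: only (⇒) holds.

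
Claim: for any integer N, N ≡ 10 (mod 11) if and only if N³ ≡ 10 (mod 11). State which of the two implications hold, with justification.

Both directions hold.

(⇒) Suppose N ≡ 10 (mod 11). Write N = 11j + 10. Then (11j + 10)³ = 1331j³ + 3630j² + 3300j + 1000 = 11(121j³ + 330j² + 300j + 90) + 10, so N³ ≡ 10 (mod 11).

(⇐) Conversely, suppose N³ ≡ 10 (mod 11). The only residue r in {0, …, 10} with r³ ≡ 10 (mod 11) is r = 10, so N ≡ 10 (mod 11).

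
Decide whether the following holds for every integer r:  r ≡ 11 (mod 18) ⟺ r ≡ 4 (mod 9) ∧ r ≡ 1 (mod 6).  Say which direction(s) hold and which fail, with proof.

Neither direction holds.

(⇒) This fails: r = 11 gives 11 ≡ 11 (mod 18) but 11 ≡ 2 (mod 9), so the conjunction on the right does not hold.

(⇐) This fails: r = 13 satisfies both congruences on the right (13 ≡ 4 mod 9 and 13 ≡ 1 mod 6) yet 13 ≡ 13 (mod 18), not 11.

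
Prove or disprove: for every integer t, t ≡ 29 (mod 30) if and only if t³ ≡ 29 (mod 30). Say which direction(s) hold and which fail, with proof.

Forward direction. Suppose t ≡ 29 (mod 30). Write t = 30j + 29. Then (30j + 29)³ = 27000j³ + 78300j² + 75690j + 24389 = 30(900j³ + 2610j² + 2523j + 812) + 29, so t³ ≡ 29 (mod 30).

Converse. Suppose t³ ≡ 29 (mod 30). The only residue r in {0, …, 29} with r³ ≡ 29 (mod 30) is r = 29, so t ≡ 29 (mod 30).

Equivalent; both directions hold.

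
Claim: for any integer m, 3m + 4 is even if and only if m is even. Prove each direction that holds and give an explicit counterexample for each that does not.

(⟹) Suppose 3m + 4 is even. Since 3 is odd, 3m and m have the same parity, so 3m + 4 ≡ m + 4 (mod 2). As 4 is even, 3m + 4 is even exactly when m is even. Thus m is even.

(⟸) Conversely, suppose m is even; write m = 2j. Then 3m + 4 = 3·(2j) + 4 = 2·3j + 4, which is even.

Both implications hold.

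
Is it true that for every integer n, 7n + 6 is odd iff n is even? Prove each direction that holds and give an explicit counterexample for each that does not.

Neither implication holds.

[⇒] This fails: n = 5 gives 7n + 6 = 41, which is odd, but 5 is odd, not even.

[⇐] This also fails: n = 0 is even, but 7n + 6 = 6 is even, not odd.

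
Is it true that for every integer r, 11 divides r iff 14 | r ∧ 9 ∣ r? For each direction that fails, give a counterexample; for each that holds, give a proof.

(⇒) fails and (⇐) fails.

(→) This fails: take r = 11. Certainly 11 ∣ 11, but 14 ∤ 11.

(←) This fails: take r = 126. Both 14 ∣ 126 and 9 ∣ 126, yet 126 is not a multiple of 11 (since 126 = 11·11 + 5), so 11 ∤ 126.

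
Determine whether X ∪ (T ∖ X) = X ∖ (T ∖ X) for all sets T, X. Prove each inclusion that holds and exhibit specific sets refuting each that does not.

(⟹) This inclusion fails. Take T = {1}, X = ∅; then 1 ∈ X ∪ (T ∖ X) but 1 ∉ X ∖ (T ∖ X).

(⟸) Let x ∈ X ∖ (T ∖ X). Then either x ∈ X and x ∉ T; or x ∈ T ∩ X. In each case x ∈ X ∪ (T ∖ X), so X ∖ (T ∖ X) ⊆ X ∪ (T ∖ X).

The sets are not equal: only the reverse inclusion holds.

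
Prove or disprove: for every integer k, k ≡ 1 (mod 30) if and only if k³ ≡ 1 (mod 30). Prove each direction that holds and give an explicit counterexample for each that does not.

[⇒] Suppose k ≡ 1 (mod 30). Write k = 30j + 1. Then (30j + 1)³ = 27000j³ + 2700j² + 90j + 1 = 30(900j³ + 90j² + 3j) + 1, so k³ ≡ 1 (mod 30).

[⇐] Conversely, suppose k³ ≡ 1 (mod 30). The only residue r in {0, …, 29} with r³ ≡ 1 (mod 30) is r = 1, so k ≡ 1 (mod 30).

Equivalent; both directions hold.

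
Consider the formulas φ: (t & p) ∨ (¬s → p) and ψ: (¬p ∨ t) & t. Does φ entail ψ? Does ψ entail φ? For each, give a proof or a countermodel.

[⇒] This fails. Under p = T, t = F, s = F, the left side is true but the right side is false.

[⇐] This fails. Under p = F, t = T, s = F, the left side is false but the right side is true.

Neither implication holds.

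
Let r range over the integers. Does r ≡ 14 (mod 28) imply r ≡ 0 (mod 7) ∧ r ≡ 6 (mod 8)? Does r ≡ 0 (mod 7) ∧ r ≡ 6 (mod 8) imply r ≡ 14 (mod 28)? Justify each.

Forward direction. This fails: r = 42 gives 42 ≡ 14 (mod 28) but 42 ≡ 2 (mod 8), so the conjunction on the right does not hold.

Converse. If r ≡ 0 (mod 7) and r ≡ 6 (mod 8), then by the Chinese remainder theorem r ≡ 14 (mod 56). Since 14 ≡ 14 (mod 28) and 28 ∣ 56, we get r ≡ 14 (mod 28).

Only the converse holds.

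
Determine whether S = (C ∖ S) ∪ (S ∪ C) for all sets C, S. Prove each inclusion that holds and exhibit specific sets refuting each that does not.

Forward inclusion. Let x ∈ S. Then either x ∈ S and x ∉ C; or x ∈ C ∩ S. In each case x ∈ (C ∖ S) ∪ (S ∪ C), so S ⊆ (C ∖ S) ∪ (S ∪ C).

Reverse inclusion. This inclusion fails. Take C = {1}, S = ∅; then 1 ∈ (C ∖ S) ∪ (S ∪ C) but 1 ∉ S.

The sets are not equal: only the forward inclusion holds.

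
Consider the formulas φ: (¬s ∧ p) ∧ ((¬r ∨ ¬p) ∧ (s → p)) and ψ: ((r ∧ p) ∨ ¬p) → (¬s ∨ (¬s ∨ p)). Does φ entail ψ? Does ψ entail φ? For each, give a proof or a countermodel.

(⟹) Assume the antecedent. If s is true, the antecedent cannot hold. If s is false, the consequent reduces to true regardless of the other variables. Either way the consequent holds.

(⟸) This fails. Under s = F, p = F, r = F, the left side is false but the right side is true.

The forward direction holds; the converse fails.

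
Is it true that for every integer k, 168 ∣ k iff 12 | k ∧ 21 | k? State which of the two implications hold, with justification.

(←) This fails: take k = 84. Both 12 ∣ 84 and 21 ∣ 84, yet 84 is not a multiple of 168 (since 84 = 0·168 + 84), so 168 ∤ 84.

(→) If 168 ∣ k, write k = 168q. Since 168 = 14·12, k = 12·(14q), so 12 ∣ k; and since 168 = 8·21, k = 21·(8q), so 21 ∣ k.

The forward direction holds; the converse fails.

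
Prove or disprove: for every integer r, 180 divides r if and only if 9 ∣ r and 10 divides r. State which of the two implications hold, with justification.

(⇒) holds; (⇐) fails.

Converse. This fails: take r = 90. Both 9 ∣ 90 and 10 ∣ 90, yet 90 is not a multiple of 180 (since 90 = 0·180 + 90), so 180 ∤ 90.

Forward direction. If 180 ∣ r, write r = 180q. Since 180 = 20·9, r = 9·(20q), so 9 ∣ r; and since 180 = 18·10, r = 10·(18q), so 10 ∣ r.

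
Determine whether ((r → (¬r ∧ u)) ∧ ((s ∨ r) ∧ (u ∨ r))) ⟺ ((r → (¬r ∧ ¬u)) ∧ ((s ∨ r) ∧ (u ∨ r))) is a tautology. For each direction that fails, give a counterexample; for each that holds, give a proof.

(⇒) Assume the antecedent. If r is true, the antecedent cannot hold. If r is false, the antecedent forces (r = F, u = T, s = T), and the consequent holds there. Either way the consequent holds.

(⇐) Assume the antecedent. If r is true, the antecedent cannot hold. If r is false, the antecedent forces (r = F, u = T, s = T), and the consequent holds there. Either way the consequent holds.

Both directions hold; the statement is true.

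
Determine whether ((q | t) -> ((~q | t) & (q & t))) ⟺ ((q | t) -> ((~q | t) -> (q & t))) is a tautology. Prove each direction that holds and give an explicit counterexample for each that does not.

(⟹) Assume the antecedent. If q is true, the consequent reduces to true regardless of the other variables. If q is false, the antecedent forces (q = F, t = F), and the consequent holds there. Either way the consequent holds.

(⟸) This fails. Under q = T, t = F, the left side is false but the right side is true.

Only the forward implication holds.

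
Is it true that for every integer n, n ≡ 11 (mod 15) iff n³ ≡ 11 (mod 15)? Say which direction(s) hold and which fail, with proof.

Equivalent; both directions hold.

(⇒) Suppose n ≡ 11 (mod 15). Write n = 15j + 11. Then (15j + 11)³ = 3375j³ + 7425j² + 5445j + 1331 = 15(225j³ + 495j² + 363j + 88) + 11, so n³ ≡ 11 (mod 15).

(⇐) Conversely, suppose n³ ≡ 11 (mod 15). The only residue r in {0, …, 14} with r³ ≡ 11 (mod 15) is r = 11, so n ≡ 11 (mod 15).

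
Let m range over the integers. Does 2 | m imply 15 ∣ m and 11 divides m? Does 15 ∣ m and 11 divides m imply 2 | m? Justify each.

Forward direction. This fails: take m = 2. Certainly 2 ∣ 2, but 15 ∤ 2.

Converse. This fails: take m = 165. Both 15 ∣ 165 and 11 ∣ 165, yet 165 is not a multiple of 2 (since 165 = 82·2 + 1), so 2 ∤ 165.

Both directions fail.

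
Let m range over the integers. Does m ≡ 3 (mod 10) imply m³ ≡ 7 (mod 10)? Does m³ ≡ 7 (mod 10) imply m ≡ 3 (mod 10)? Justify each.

[⇒] Suppose m ≡ 3 (mod 10). Write m = 10j + 3. Then (10j + 3)³ = 1000j³ + 900j² + 270j + 27 = 10(100j³ + 90j² + 27j + 2) + 7, so m³ ≡ 7 (mod 10).

[⇐] For the converse, argue contrapositively. If m ≢ 3 (mod 10), then m is congruent to one of 0, 1, 2, 4, 5, 6, 7, 8, 9 modulo 10, and these give m³ ≡ 0, 1, 8, 4, 5, 6, 3, 2, 9 respectively — never 7.

Equivalent; both directions hold.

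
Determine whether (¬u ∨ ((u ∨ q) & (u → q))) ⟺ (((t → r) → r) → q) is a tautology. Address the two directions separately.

(⇒) This fails. Under q = F, u = F, r = T, t = F, the left side is true but the right side is false.

(⇐) This fails. Under q = F, u = T, r = F, t = F, the left side is false but the right side is true.

Both directions fail.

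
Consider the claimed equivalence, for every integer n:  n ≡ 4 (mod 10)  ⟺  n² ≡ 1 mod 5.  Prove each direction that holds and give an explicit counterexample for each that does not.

Not equivalent: only (⇒) holds.

Converse. This fails: take n = 1. Then 1² = 1 ≡ 1 (mod 5), yet 1 ≡ 1 (mod 10), not 4.

Forward direction. Suppose n ≡ 4 (mod 10). Then n² ≡ 4² = 16 (mod 10), and since 5 ∣ 10, also n² ≡ 1 (mod 5).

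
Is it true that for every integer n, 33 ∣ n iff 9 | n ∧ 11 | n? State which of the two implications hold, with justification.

The forward direction fails; the converse holds.

Forward direction. This fails: take n = 33. Certainly 33 ∣ 33, but 9 ∤ 33.

Converse. Suppose 9 ∣ n and 11 ∣ n. Any common multiple of 9 and 11 is a multiple of their lcm; here gcd(9, 11) = 1, so lcm(9, 11) = 9·11 = 99, so 99 ∣ n. Since 33 ∣ 99, it follows that 33 ∣ n.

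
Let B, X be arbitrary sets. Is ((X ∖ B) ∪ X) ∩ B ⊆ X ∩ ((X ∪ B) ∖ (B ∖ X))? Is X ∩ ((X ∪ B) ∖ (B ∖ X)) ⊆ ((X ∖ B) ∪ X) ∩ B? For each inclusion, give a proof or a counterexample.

(⟹) Let x ∈ ((X ∖ B) ∪ X) ∩ B. Then x ∈ B ∩ X, from which x ∈ X ∩ ((X ∪ B) ∖ (B ∖ X)).

(⟸) This inclusion fails. Take B = ∅, X = {1}; then 1 ∈ X ∩ ((X ∪ B) ∖ (B ∖ X)) but 1 ∉ ((X ∖ B) ∪ X) ∩ B.

The sets are not equal: only the forward inclusion holds.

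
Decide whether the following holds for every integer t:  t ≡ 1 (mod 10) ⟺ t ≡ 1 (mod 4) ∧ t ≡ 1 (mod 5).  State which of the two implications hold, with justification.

(⟹) This fails: t = 11 gives 11 ≡ 1 (mod 10) but 11 ≡ 3 (mod 4), so the conjunction on the right does not hold.

(⟸) Conversely, if t ≡ 1 (mod 4) and t ≡ 1 (mod 5), then by the Chinese remainder theorem t ≡ 1 (mod 20). Since 1 ≡ 1 (mod 10) and 10 ∣ 20, we get t ≡ 1 (mod 10).

Only the converse holds.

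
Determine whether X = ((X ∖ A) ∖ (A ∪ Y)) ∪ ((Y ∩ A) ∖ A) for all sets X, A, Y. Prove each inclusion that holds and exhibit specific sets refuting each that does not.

The sets are not equal: only the reverse inclusion holds.

(⟹) This inclusion fails. Take X = {1}, A = {1}, Y = ∅; then 1 ∈ X but 1 ∉ ((X ∖ A) ∖ (A ∪ Y)) ∪ ((Y ∩ A) ∖ A).

(⟸) Let x ∈ ((X ∖ A) ∖ (A ∪ Y)) ∪ ((Y ∩ A) ∖ A). Then x ∈ X and x ∉ A, Y, from which x ∈ X.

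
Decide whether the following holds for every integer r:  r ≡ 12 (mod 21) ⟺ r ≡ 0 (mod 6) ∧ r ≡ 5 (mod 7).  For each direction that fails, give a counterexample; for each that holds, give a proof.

(⇒) fails; (⇐) holds.

(⟹) This fails: r = 33 gives 33 ≡ 12 (mod 21) but 33 ≡ 3 (mod 6), so the conjunction on the right does not hold.

(⟸) Conversely, if r ≡ 0 (mod 6) and r ≡ 5 (mod 7), then by the Chinese remainder theorem r ≡ 12 (mod 42). Since 12 ≡ 12 (mod 21) and 21 ∣ 42, we get r ≡ 12 (mod 21).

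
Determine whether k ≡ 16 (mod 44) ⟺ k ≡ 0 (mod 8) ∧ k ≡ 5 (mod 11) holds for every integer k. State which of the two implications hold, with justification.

(⟸) If k ≡ 0 (mod 8) and k ≡ 5 (mod 11), then by the Chinese remainder theorem k ≡ 16 (mod 88). Since 16 ≡ 16 (mod 44) and 44 ∣ 88, we get k ≡ 16 (mod 44).

(⟹) This fails: k = 60 gives 60 ≡ 16 (mod 44) but 60 ≡ 4 (mod 8), so the conjunction on the right does not hold.

Not equivalent: only (⇐) holds.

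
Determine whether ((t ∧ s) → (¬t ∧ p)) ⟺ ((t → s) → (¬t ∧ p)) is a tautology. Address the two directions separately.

Forward direction. This fails. Under t = F, s = F, p = F, the left side is true but the right side is false.

Converse. Assume the antecedent. If t is true, the antecedent forces (t = T, s = F, p = F) or (t = T, s = F, p = T), and (t ∧ s) → (¬t ∧ p) holds there. If t is false, (t ∧ s) → (¬t ∧ p) reduces to true regardless of the other variables. Either way (t ∧ s) → (¬t ∧ p) holds.

Only the reverse direction holds.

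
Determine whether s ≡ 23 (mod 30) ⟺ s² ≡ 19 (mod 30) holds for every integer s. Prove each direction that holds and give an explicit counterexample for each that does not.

Only the forward direction holds.

(→) Suppose s ≡ 23 (mod 30). Write s = 30j + 23. Then (30j + 23)² = 900j² + 1380j + 529 = 30(30j² + 46j + 17) + 19, so s² ≡ 19 (mod 30).

(←) This fails: take s = 7. Then 7² = 49 ≡ 19 (mod 30), yet 7 ≡ 7 (mod 30), not 23.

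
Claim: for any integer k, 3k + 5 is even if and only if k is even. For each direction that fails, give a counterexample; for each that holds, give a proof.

Neither implication holds.

(→) This fails: k = 3 gives 3k + 5 = 14, which is even, but 3 is odd, not even.

(←) This also fails: k = 6 is even, but 3k + 5 = 23 is odd, not even.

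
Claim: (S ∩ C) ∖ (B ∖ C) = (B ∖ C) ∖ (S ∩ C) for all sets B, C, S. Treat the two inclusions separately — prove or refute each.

Neither inclusion holds.

(⟹) This inclusion fails. Take B = ∅, C = {1}, S = {1}; then 1 ∈ (S ∩ C) ∖ (B ∖ C) but 1 ∉ (B ∖ C) ∖ (S ∩ C).

(⟸) This inclusion fails. Take B = {1}, C = ∅, S = ∅; then 1 ∈ (B ∖ C) ∖ (S ∩ C) but 1 ∉ (S ∩ C) ∖ (B ∖ C).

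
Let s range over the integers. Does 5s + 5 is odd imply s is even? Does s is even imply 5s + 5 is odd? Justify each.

Equivalent; both directions hold.

(⇒) Suppose 5s + 5 is odd. Since 5 is odd, 5s and s have the same parity, so 5s + 5 ≡ s + 5 (mod 2). As 5 is odd, 5s + 5 is odd exactly when s is even. Thus s is even.

(⇐) Conversely, suppose s is even; write s = 2j. Then 5s + 5 = 5·(2j) + 5 = 2·5j + 5, which is odd.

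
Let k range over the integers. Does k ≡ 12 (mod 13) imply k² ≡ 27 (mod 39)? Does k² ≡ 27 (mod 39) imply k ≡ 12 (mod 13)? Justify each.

Neither implication holds.

[⇒] This fails: take k = 25. Then 25 ≡ 12 (mod 13), but 25² = 625 ≡ 1 (mod 39), not 27.

[⇐] This fails: take k = 27. Then 27² = 729 ≡ 27 (mod 39), yet 27 ≡ 1 (mod 13), not 12.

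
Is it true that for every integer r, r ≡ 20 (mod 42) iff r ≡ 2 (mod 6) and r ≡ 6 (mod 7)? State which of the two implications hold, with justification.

(⟹) Suppose r ≡ 20 (mod 42); write r = 42j + 20. Since 6 ∣ 42, reducing mod 6 gives r ≡ 20 ≡ 2 (mod 6); since 7 ∣ 42, reducing mod 7 gives r ≡ 20 ≡ 6 (mod 7).

(⟸) Conversely, if r ≡ 2 (mod 6) and r ≡ 6 (mod 7), then by the Chinese remainder theorem r ≡ 20 (mod 42). This is exactly r ≡ 20 (mod 42).

Both directions hold.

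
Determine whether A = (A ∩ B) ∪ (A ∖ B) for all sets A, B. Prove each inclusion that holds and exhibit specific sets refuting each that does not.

(⊆) Let x ∈ A. Then either x ∈ A and x ∉ B; or x ∈ A ∩ B. In each case x ∈ (A ∩ B) ∪ (A ∖ B), so A ⊆ (A ∩ B) ∪ (A ∖ B).

(⊇) Let x ∈ (A ∩ B) ∪ (A ∖ B). Then either x ∈ A and x ∉ B; or x ∈ A ∩ B. In each case x ∈ A, so (A ∩ B) ∪ (A ∖ B) ⊆ A.

Both inclusions hold.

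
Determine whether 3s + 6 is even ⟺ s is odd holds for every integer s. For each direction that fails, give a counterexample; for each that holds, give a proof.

Neither implication holds.

(→) This fails: s = 0 gives 3s + 6 = 6, which is even, but 0 is even, not odd.

(←) This also fails: s = 1 is odd, but 3s + 6 = 9 is odd, not even.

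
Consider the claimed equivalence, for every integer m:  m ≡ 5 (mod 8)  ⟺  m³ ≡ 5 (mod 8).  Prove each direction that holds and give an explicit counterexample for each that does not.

[⇒] Suppose m ≡ 5 (mod 8). Write m = 8j + 5. Then (8j + 5)³ = 512j³ + 960j² + 600j + 125 = 8(64j³ + 120j² + 75j + 15) + 5, so m³ ≡ 5 (mod 8).

[⇐] For the converse, argue contrapositively. If m ≢ 5 (mod 8), then m is congruent to one of 0, 1, 2, 3, 4, 6, 7 modulo 8, and these give m³ ≡ 0, 1, 0, 3, 0, 0, 7 respectively — never 5.

The biconditional holds.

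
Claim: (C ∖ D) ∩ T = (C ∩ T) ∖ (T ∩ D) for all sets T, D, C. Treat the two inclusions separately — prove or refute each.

(⟸) Let x ∈ (C ∩ T) ∖ (T ∩ D). Then x ∈ T ∩ C and x ∉ D, from which x ∈ (C ∖ D) ∩ T.

(⟹) Let x ∈ (C ∖ D) ∩ T. Then x ∈ T ∩ C and x ∉ D, from which x ∈ (C ∩ T) ∖ (T ∩ D).

The two sets are equal.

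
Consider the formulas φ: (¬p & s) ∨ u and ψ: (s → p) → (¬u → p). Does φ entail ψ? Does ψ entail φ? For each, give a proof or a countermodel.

(⟸) This fails. Under p = T, s = F, u = F, the left side is false but the right side is true.

(⟹) Assume the antecedent. If s is true, (s → p) → (¬u → p) reduces to true regardless of the other variables. If s is false, the antecedent forces (p = F, s = F, u = T) or (p = T, s = F, u = T), and (s → p) → (¬u → p) holds there. Either way (s → p) → (¬u → p) holds.

The forward direction holds; the converse fails.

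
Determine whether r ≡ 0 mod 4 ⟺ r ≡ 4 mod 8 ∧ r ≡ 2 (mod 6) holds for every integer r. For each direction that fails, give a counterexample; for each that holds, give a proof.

Only the reverse direction holds.

(⟹) This fails: r = 0 gives 0 ≡ 0 (mod 4) but 0 ≡ 0 (mod 8), so the conjunction on the right does not hold.

(⟸) Conversely, if r ≡ 4 (mod 8) and r ≡ 2 (mod 6), then by the Chinese remainder theorem r ≡ 20 (mod 24). Since 20 ≡ 0 (mod 4) and 4 ∣ 24, we get r ≡ 0 (mod 4).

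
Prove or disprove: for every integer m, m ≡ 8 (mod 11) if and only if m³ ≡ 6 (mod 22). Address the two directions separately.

Not equivalent: only (⇐) holds.

(⇐) The residues r modulo 22 with r³ ≡ 6 (mod 22) are exactly {8}, and each is ≡ 8 (mod 11).

(⇒) This fails: take m = 19. Then 19 ≡ 8 (mod 11), but 19³ = 6859 ≡ 17 (mod 22), not 6.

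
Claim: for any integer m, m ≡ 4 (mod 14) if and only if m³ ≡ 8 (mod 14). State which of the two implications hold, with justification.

(⟹) Suppose m ≡ 4 (mod 14). Write m = 14j + 4. Then (14j + 4)³ = 2744j³ + 2352j² + 672j + 64 = 14(196j³ + 168j² + 48j + 4) + 8, so m³ ≡ 8 (mod 14).

(⟸) This fails: take m = 2. Then 2³ = 8 ≡ 8 (mod 14), yet 2 ≡ 2 (mod 14), not 4.

The forward direction holds; the converse fails.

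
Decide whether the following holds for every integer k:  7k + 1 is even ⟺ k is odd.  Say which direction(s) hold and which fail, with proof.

(⟹) Suppose 7k + 1 is even. Since 7 is odd, 7k and k have the same parity, so 7k + 1 ≡ k + 1 (mod 2). As 1 is odd, 7k + 1 is even exactly when k is odd. Thus k is odd.

(⟸) Conversely, suppose k is odd; write k = 2j + 1. Then 7k + 1 = 7·(2j + 1) + 1 = 2·7j + 8, which is even.

Both directions hold.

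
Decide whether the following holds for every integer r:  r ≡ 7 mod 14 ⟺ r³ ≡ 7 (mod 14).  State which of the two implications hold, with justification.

The biconditional holds.

[⇒] Suppose r ≡ 7 mod 14. Write r = 14j + 7. Then (14j + 7)³ = 2744j³ + 4116j² + 2058j + 343 = 14(196j³ + 294j² + 147j + 24) + 7, so r³ ≡ 7 (mod 14).

[⇐] Conversely, suppose r³ ≡ 7 (mod 14). The only residue r in {0, …, 13} with r³ ≡ 7 (mod 14) is r = 7, so r ≡ 7 (mod 14).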